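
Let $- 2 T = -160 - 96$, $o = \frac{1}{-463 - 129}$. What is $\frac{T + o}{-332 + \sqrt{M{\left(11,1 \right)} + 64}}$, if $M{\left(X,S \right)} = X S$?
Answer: $- \frac{6289325}{16302052} - \frac{378875 \sqrt{3}}{65208208} \approx -0.39586$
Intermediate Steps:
$M{\left(X,S \right)} = S X$
$o = - \frac{1}{592}$ ($o = \frac{1}{-592} = - \frac{1}{592} \approx -0.0016892$)
$T = 128$ ($T = - \frac{-160 - 96}{2} = \left(- \frac{1}{2}\right) \left(-256\right) = 128$)
$\frac{T + o}{-332 + \sqrt{M{\left(11,1 \right)} + 64}} = \frac{128 - \frac{1}{592}}{-332 + \sqrt{1 \cdot 11 + 64}} = \frac{75775}{592 \left(-332 + \sqrt{11 + 64}\right)} = \frac{75775}{592 \left(-332 + \sqrt{75}\right)} = \frac{75775}{592 \left(-332 + 5 \sqrt{3}\right)}$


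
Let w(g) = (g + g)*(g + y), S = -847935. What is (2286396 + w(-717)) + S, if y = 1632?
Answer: 126351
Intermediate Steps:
w(g) = 2*g*(1632 + g) (w(g) = (g + g)*(g + 1632) = (2*g)*(1632 + g) = 2*g*(1632 + g))
(2286396 + w(-717)) + S = (2286396 + 2*(-717)*(1632 - 717)) - 847935 = (2286396 + 2*(-717)*915) - 847935 = (2286396 - 1312110) - 847935 = 974286 - 847935 = 126351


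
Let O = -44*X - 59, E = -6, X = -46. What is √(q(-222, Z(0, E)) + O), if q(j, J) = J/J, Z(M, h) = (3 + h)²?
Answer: √1966 ≈ 44.340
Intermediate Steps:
q(j, J) = 1
O = 1965 (O = -44*(-46) - 59 = 2024 - 59 = 1965)
√(q(-222, Z(0, E)) + O) = √(1 + 1965) = √1966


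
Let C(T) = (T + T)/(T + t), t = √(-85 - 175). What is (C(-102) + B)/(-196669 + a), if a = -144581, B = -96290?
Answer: 128351969/454886250 - 17*I*√65/151628750 ≈ 0.28216 - 9.0391e-7*I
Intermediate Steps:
t = 2*I*√65 (t = √(-260) = 2*I*√65 ≈ 16.125*I)
C(T) = 2*T/(T + 2*I*√65) (C(T) = (T + T)/(T + 2*I*√65) = (2*T)/(T + 2*I*√65) = 2*T/(T + 2*I*√65))
(C(-102) + B)/(-196669 + a) = (2*(-102)/(-102 + 2*I*√65) - 96290)/(-196669 - 144581) = (-204/(-102 + 2*I*√65) - 96290)/(-341250) = (-96290 - 204/(-102 + 2*I*√65))*(-1/341250) = 9629/34125 + 34/(56875*(-102 + 2*I*√65))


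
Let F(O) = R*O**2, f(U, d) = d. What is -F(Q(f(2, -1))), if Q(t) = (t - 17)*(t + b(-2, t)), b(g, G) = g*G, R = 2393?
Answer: -775332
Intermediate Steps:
b(g, G) = G*g
Q(t) = -t*(-17 + t) (Q(t) = (t - 17)*(t + t*(-2)) = (-17 + t)*(t - 2*t) = (-17 + t)*(-t) = -t*(-17 + t))
F(O) = 2393*O**2
-F(Q(f(2, -1))) = -2393*(-(17 - 1*(-1)))**2 = -2393*(-(17 + 1))**2 = -2393*(-1*18)**2 = -2393*(-18)**2 = -2393*324 = -1*775332 = -775332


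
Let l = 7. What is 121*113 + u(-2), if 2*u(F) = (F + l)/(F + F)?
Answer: 109379/8 ≈ 13672.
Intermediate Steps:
u(F) = (7 + F)/(4*F) (u(F) = ((F + 7)/(F + F))/2 = ((7 + F)/((2*F)))/2 = ((7 + F)*(1/(2*F)))/2 = ((7 + F)/(2*F))/2 = (7 + F)/(4*F))
121*113 + u(-2) = 121*113 + (¼)*(7 - 2)/(-2) = 13673 + (¼)*(-½)*5 = 13673 - 5/8 = 109379/8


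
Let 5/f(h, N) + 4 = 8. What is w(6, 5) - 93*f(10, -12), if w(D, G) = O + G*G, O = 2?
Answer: -357/4 ≈ -89.250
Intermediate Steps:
w(D, G) = 2 + G² (w(D, G) = 2 + G*G = 2 + G²)
f(h, N) = 5/4 (f(h, N) = 5/(-4 + 8) = 5/4)
w(6, 5) - 93*f(10, -12) = (2 + 5²) - 93*5/4 = (2 + 25) - 465/4 = 27 - 465/4 = -357/4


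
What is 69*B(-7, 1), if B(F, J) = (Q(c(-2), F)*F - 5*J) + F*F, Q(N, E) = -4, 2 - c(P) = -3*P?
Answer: 4968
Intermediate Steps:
c(P) = 2 + 3*P (c(P) = 2 - (-3)*P = 2 + 3*P)
B(F, J) = F² - 5*J - 4*F (B(F, J) = (-4*F - 5*J) + F*F = (-5*J - 4*F) + F² = F² - 5*J - 4*F)
69*B(-7, 1) = 69*((-7)² - 5*1 - 4*(-7)) = 69*(49 - 5 + 28) = 69*72 = 4968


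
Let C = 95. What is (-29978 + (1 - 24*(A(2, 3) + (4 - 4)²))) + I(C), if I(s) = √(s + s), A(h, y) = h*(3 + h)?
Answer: -30217 + √190 ≈ -30203.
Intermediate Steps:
I(s) = √2*√s (I(s) = √(2*s) = √2*√s)
(-29978 + (1 - 24*(A(2, 3) + (4 - 4)²))) + I(C) = (-29978 + (1 - 24*(2*(3 + 2) + (4 - 4)²))) + √2*√95 = (-29978 + (1 - 24*(2*5 + 0²))) + √190 = (-29978 + (1 - 24*(10 + 0))) + √190 = (-29978 + (1 - 24*10)) + √190 = (-29978 + (1 - 240)) + √190 = (-29978 - 239) + √190 = -30217 + √190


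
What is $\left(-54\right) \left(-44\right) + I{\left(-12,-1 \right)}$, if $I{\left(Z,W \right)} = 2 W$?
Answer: $2374$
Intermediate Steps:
$\left(-54\right) \left(-44\right) + I{\left(-12,-1 \right)} = \left(-54\right) \left(-44\right) + 2 \left(-1\right) = 2376 - 2 = 2374$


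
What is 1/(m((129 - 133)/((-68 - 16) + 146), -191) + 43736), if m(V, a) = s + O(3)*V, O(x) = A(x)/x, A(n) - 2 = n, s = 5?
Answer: 93/4067903 ≈ 2.2862e-5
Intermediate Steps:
A(n) = 2 + n
O(x) = (2 + x)/x
m(V, a) = 5 + 5*V/3 (m(V, a) = 5 + ((2 + 3)/3)*V = 5 + ((⅓)*5)*V = 5 + 5*V/3)
1/(m((129 - 133)/((-68 - 16) + 146), -191) + 43736) = 1/((5 + 5*((129 - 133)/((-68 - 16) + 146))/3) + 43736) = 1/((5 + 5*(-4/(-84 + 146))/3) + 43736) = 1/((5 + 5*(-4/62)/3) + 43736) = 1/((5 + 5*(-4*1/62)/3) + 43736) = 1/((5 + (5/3)*(-2/31)) + 43736) = 1/((5 - 10/93) + 43736) = 1/(455/93 + 43736) = 1/(4067903/93) = 93/4067903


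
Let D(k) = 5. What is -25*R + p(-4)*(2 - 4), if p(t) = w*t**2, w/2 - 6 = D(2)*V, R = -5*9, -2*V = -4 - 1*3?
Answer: -379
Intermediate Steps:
V = 7/2 (V = -(-4 - 1*3)/2 = -(-4 - 3)/2 = -1/2*(-7) = 7/2 ≈ 3.5000)
R = -45
w = 47 (w = 12 + 2*(5*(7/2)) = 12 + 2*(35/2) = 12 + 35 = 47)
p(t) = 47*t**2
-25*R + p(-4)*(2 - 4) = -25*(-45) + (47*(-4)**2)*(2 - 4) = 1125 + (47*16)*(-2) = 1125 + 752*(-2) = 1125 - 1504 = -379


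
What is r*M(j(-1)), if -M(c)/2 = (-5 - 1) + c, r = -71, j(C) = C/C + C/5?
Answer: -3692/5 ≈ -738.40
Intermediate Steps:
j(C) = 1 + C/5 (j(C) = 1 + C*(1/5) = 1 + C/5)
M(c) = 12 - 2*c (M(c) = -2*((-5 - 1) + c) = -2*(-6 + c) = 12 - 2*c)
r*M(j(-1)) = -71*(12 - 2*(1 + (1/5)*(-1))) = -71*(12 - 2*(1 - 1/5)) = -71*(12 - 2*4/5) = -71*(12 - 8/5) = -71*52/5 = -3692/5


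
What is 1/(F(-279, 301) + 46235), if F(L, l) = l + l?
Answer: 1/46837 ≈ 2.1351e-5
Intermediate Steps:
F(L, l) = 2*l
1/(F(-279, 301) + 46235) = 1/(2*301 + 46235) = 1/(602 + 46235) = 1/46837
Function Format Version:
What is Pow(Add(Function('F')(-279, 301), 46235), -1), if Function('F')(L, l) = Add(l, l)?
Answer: Rational(1, 46837) ≈ 2.1351e-5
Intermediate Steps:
Function('F')(L, l) = Mul(2, l)
Pow(Add(Function('F')(-279, 301), 46235), -1) = Pow(Add(Mul(2, 301), 46235), -1) = Pow(Add(602, 46235), -1) = Pow(46837, -1) = Rational(1, 46837)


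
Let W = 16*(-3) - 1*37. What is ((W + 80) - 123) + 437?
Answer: 309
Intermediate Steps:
W = -85 (W = -48 - 37 = -85)
((W + 80) - 123) + 437 = ((-85 + 80) - 123) + 437 = (-5 - 123) + 437 = -128 + 437 = 309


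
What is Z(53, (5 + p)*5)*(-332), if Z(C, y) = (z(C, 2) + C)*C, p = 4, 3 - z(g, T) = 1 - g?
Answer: -1900368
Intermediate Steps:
z(g, T) = 2 + g (z(g, T) = 3 - (1 - g) = 3 + (-1 + g) = 2 + g)
Z(C, y) = C*(2 + 2*C) (Z(C, y) = ((2 + C) + C)*C = (2 + 2*C)*C = C*(2 + 2*C))
Z(53, (5 + p)*5)*(-332) = (2*53*(1 + 53))*(-332) = (2*53*54)*(-332) = 5724*(-332) = -1900368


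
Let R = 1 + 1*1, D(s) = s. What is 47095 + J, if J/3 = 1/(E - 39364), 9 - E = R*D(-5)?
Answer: 617650924/13115 ≈ 47095.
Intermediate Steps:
R = 2 (R = 1 + 1 = 2)
E = 19 (E = 9 - 2*(-5) = 9 - 1*(-10) = 9 + 10 = 19)
J = -1/13115 (J = 3/(19 - 39364) = 3/(-39345) = 3*(-1/39345) = -1/13115 ≈ -7.6249e-5)
47095 + J = 47095 - 1/13115 = 617650924/13115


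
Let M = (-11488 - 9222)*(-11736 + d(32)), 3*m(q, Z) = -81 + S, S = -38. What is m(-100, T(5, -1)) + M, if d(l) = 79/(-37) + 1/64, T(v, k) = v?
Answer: 863478467459/3552 ≈ 2.4310e+8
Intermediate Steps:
d(l) = -5019/2368 (d(l) = 79*(-1/37) + 1*(1/64) = -79/37 + 1/64 = -5019/2368)
m(q, Z) = -119/3 (m(q, Z) = (-81 - 38)/3 = (⅓)*(-119) = -119/3)
M = 287826202785/1184 (M = (-11488 - 9222)*(-11736 - 5019/2368) = -20710*(-27795867/2368) = 287826202785/1184 ≈ 2.4310e+8)
m(-100, T(5, -1)) + M = -119/3 + 287826202785/1184 = 863478467459/3552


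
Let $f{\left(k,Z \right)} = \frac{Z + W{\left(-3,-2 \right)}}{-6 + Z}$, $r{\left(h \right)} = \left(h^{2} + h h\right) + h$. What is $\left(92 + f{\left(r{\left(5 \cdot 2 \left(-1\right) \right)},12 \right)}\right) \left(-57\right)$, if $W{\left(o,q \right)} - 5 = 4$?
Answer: $- \frac{10887}{2} \approx -5443.5$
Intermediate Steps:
$W{\left(o,q \right)} = 9$ ($W{\left(o,q \right)} = 5 + 4 = 9$)
$r{\left(h \right)} = h + 2 h^{2}$ ($r{\left(h \right)} = \left(h^{2} + h^{2}\right) + h = 2 h^{2} + h = h + 2 h^{2}$)
$f{\left(k,Z \right)} = \frac{9 + Z}{-6 + Z}$ ($f{\left(k,Z \right)} = \frac{Z + 9}{-6 + Z} = \frac{9 + Z}{-6 + Z}$)
$\left(92 + f{\left(r{\left(5 \cdot 2 \left(-1\right) \right)},12 \right)}\right) \left(-57\right) = \left(92 + \frac{9 + 12}{-6 + 12}\right) \left(-57\right) = \left(92 + \frac{1}{6} \cdot 21\right) \left(-57\right) = \left(92 + \frac{7}{2}\right) \left(-57\right) = \frac{191}{2} \left(-57\right) = - \frac{10887}{2}$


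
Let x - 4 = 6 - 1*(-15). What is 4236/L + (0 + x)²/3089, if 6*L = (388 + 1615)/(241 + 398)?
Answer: 50169157211/6187267 ≈ 8108.5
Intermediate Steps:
x = 25 (x = 4 + (6 - 1*(-15)) = 4 + (6 + 15) = 4 + 21 = 25)
L = 2003/3834 (L = ((388 + 1615)/(241 + 398))/6 = (2003/639)/6 = (2003*(1/639))/6 = (⅙)*(2003/639) = 2003/3834 ≈ 0.52243)
4236/L + (0 + x)²/3089 = 4236/(2003/3834) + (0 + 25)²/3089 = 4236*(3834/2003) + 25²*(1/3089) = 16240824/2003 + 625*(1/3089) = 16240824/2003 + 625/3089 = 50169157211/6187267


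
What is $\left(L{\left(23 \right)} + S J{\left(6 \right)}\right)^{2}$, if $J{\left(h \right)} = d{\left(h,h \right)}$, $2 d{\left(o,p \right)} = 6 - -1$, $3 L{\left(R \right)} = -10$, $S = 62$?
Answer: $\frac{410881}{9} \approx 45653.0$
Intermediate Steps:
$L{\left(R \right)} = - \frac{10}{3}$ ($L{\left(R \right)} = \frac{1}{3} \left(-10\right) = - \frac{10}{3}$)
$d{\left(o,p \right)} = \frac{7}{2}$ ($d{\left(o,p \right)} = \frac{6 - -1}{2} = \frac{6 + 1}{2} = \frac{1}{2} \cdot 7 = \frac{7}{2}$)
$J{\left(h \right)} = \frac{7}{2}$
$\left(L{\left(23 \right)} + S J{\left(6 \right)}\right)^{2} = \left(- \frac{10}{3} + 62 \cdot \frac{7}{2}\right)^{2} = \left(- \frac{10}{3} + 217\right)^{2} = \left(\frac{641}{3}\right)^{2} = \frac{410881}{9}$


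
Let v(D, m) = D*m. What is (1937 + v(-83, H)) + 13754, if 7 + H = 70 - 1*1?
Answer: 10545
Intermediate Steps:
H = 62 (H = -7 + (70 - 1*1) = -7 + (70 - 1) = -7 + 69 = 62)
(1937 + v(-83, H)) + 13754 = (1937 - 83*62) + 13754 = (1937 - 5146) + 13754 = -3209 + 13754 = 10545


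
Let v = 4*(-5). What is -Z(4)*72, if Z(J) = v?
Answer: 1440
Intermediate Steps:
v = -20
Z(J) = -20
-Z(4)*72 = -(-20)*72 = -1*(-1440) = 1440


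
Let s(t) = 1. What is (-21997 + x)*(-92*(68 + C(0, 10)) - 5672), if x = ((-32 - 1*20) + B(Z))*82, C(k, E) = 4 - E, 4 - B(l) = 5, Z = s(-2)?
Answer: 299677968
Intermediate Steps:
Z = 1
B(l) = -1 (B(l) = 4 - 1*5 = 4 - 5 = -1)
x = -4346 (x = ((-32 - 1*20) - 1)*82 = ((-32 - 20) - 1)*82 = (-52 - 1)*82 = -53*82 = -4346)
(-21997 + x)*(-92*(68 + C(0, 10)) - 5672) = (-21997 - 4346)*(-92*(68 + (4 - 1*10)) - 5672) = -26343*(-92*(68 + (4 - 10)) - 5672) = -26343*(-92*(68 - 6) - 5672) = -26343*(-92*62 - 5672) = -26343*(-5704 - 5672) = -26343*(-11376) = 299677968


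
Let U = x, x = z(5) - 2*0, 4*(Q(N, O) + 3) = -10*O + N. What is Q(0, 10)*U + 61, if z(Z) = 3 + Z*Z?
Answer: -723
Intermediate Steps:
Q(N, O) = -3 - 5*O/2 + N/4 (Q(N, O) = -3 + (-10*O + N)/4 = -3 + (N - 10*O)/4 = -3 + (-5*O/2 + N/4) = -3 - 5*O/2 + N/4)
z(Z) = 3 + Z²
x = 28 (x = (3 + 5²) - 2*0 = (3 + 25) + 0 = 28 + 0 = 28)
U = 28
Q(0, 10)*U + 61 = (-3 - 5/2*10 + (¼)*0)*28 + 61 = (-3 - 25 + 0)*28 + 61 = -28*28 + 61 = -784 + 61 = -723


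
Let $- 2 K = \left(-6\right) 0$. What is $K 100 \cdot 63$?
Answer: $0$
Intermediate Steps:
$K = 0$ ($K = - \frac{\left(-6\right) 0}{2} = \left(- \frac{1}{2}\right) 0 = 0$)
$K 100 \cdot 63 = 0 \cdot 100 \cdot 63 = 0 \cdot 63 = 0$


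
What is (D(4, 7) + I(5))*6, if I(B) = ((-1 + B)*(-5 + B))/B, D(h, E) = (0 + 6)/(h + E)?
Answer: 36/11 ≈ 3.2727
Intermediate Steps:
D(h, E) = 6/(E + h)
I(B) = (-1 + B)*(-5 + B)/B
(D(4, 7) + I(5))*6 = (6/(7 + 4) + (-6 + 5 + 5/5))*6 = (6/11 + (-6 + 5 + 5*(⅕)))*6 = (6*(1/11) + (-6 + 5 + 1))*6 = (6/11 + 0)*6 = (6/11)*6 = 36/11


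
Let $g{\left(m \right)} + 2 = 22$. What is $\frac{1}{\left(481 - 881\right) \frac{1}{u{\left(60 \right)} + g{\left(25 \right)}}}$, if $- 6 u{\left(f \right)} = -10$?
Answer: $- \frac{13}{240} \approx -0.054167$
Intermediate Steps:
$u{\left(f \right)} = \frac{5}{3}$ ($u{\left(f \right)} = \left(- \frac{1}{6}\right) \left(-10\right) = \frac{5}{3}$)
$g{\left(m \right)} = 20$ ($g{\left(m \right)} = -2 + 22 = 20$)
$\frac{1}{\left(481 - 881\right) \frac{1}{u{\left(60 \right)} + g{\left(25 \right)}}} = \frac{1}{\left(481 - 881\right) \frac{1}{\frac{5}{3} + 20}} = \frac{1}{\left(-400\right) \frac{1}{\frac{65}{3}}} = \frac{1}{\left(-400\right) \frac{3}{65}} = \frac{1}{- \frac{240}{13}} = - \frac{13}{240}$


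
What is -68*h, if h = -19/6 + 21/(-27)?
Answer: 2414/9 ≈ 268.22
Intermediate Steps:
h = -71/18 (h = -19*⅙ + 21*(-1/27) = -19/6 - 7/9 = -71/18 ≈ -3.9444)
-68*h = -68*(-71/18) = 2414/9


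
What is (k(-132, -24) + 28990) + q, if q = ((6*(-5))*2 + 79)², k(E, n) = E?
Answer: 29219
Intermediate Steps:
q = 361 (q = (-30*2 + 79)² = (-60 + 79)² = 19² = 361)
(k(-132, -24) + 28990) + q = (-132 + 28990) + 361 = 28858 + 361 = 29219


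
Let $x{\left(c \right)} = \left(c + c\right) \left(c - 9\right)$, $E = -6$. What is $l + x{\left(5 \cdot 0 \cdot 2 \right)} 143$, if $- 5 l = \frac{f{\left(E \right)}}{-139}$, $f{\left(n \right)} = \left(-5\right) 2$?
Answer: $- \frac{2}{139} \approx -0.014388$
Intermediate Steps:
$f{\left(n \right)} = -10$
$x{\left(c \right)} = 2 c \left(-9 + c\right)$
$l = - \frac{2}{139}$ ($l = - \frac{\left(-10\right) \frac{1}{-139}}{5} = - \frac{\left(-10\right) \left(- \frac{1}{139}\right)}{5} = \left(- \frac{1}{5}\right) \frac{10}{139} = - \frac{2}{139} \approx -0.014388$)
$l + x{\left(5 \cdot 0 \cdot 2 \right)} 143 = - \frac{2}{139} + 2 \cdot 5 \cdot 0 \cdot 2 \left(-9 + 5 \cdot 0 \cdot 2\right) 143 = - \frac{2}{139} + 2 \cdot 0 \cdot 2 \left(-9 + 0 \cdot 2\right) 143 = - \frac{2}{139} + 2 \cdot 0 \left(-9 + 0\right) 143 = - \frac{2}{139} + 2 \cdot 0 \left(-9\right) 143 = - \frac{2}{139} + 0 \cdot 143 = - \frac{2}{139} + 0 = - \frac{2}{139}$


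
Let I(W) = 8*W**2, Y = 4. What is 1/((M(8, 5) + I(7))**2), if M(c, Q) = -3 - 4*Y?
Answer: 1/139129 ≈ 7.1876e-6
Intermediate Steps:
M(c, Q) = -19 (M(c, Q) = -3 - 4*4 = -3 - 16 = -19)
1/((M(8, 5) + I(7))**2) = 1/((-19 + 8*7**2)**2) = 1/((-19 + 8*49)**2) = 1/((-19 + 392)**2) = 1/(373**2) = 1/139129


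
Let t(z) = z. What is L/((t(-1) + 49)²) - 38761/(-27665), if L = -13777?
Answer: -291835361/63740160 ≈ -4.5785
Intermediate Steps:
L/((t(-1) + 49)²) - 38761/(-27665) = -13777/(-1 + 49)² - 38761/(-27665) = -13777/(48²) - 38761*(-1/27665) = -13777/2304 + 38761/27665 = -291835361/63740160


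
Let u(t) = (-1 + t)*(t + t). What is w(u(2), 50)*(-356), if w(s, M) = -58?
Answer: 20648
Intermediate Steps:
u(t) = 2*t*(-1 + t) (u(t) = (-1 + t)*(2*t) = 2*t*(-1 + t))
w(u(2), 50)*(-356) = -58*(-356) = 20648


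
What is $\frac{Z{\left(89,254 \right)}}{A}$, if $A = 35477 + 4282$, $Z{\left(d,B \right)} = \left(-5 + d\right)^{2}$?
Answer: $\frac{2352}{13253} \approx 0.17747$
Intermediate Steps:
$A = 39759$
$\frac{Z{\left(89,254 \right)}}{A} = \frac{\left(-5 + 89\right)^{2}}{39759} = 84^{2} \cdot \frac{1}{39759} = 7056 \cdot \frac{1}{39759} = \frac{2352}{13253}$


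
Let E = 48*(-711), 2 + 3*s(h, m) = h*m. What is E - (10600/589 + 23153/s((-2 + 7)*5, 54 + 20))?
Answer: -12402624189/362824 ≈ -34184.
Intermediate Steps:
s(h, m) = -2/3 + h*m/3 (s(h, m) = -2/3 + (h*m)/3 = -2/3 + h*m/3)
E = -34128
E - (10600/589 + 23153/s((-2 + 7)*5, 54 + 20)) = -34128 - (10600/589 + 23153/(-2/3 + ((-2 + 7)*5)*(54 + 20)/3)) = -34128 - (10600*(1/589) + 23153/(-2/3 + (1/3)*(5*5)*74)) = -34128 - (10600/589 + 23153/(-2/3 + (1/3)*25*74)) = -34128 - (10600/589 + 23153/(-2/3 + 1850/3)) = -34128 - (10600/589 + 23153/616) = -34128 - 1*20166717/362824 = -34128 - 20166717/362824 = -12402624189/362824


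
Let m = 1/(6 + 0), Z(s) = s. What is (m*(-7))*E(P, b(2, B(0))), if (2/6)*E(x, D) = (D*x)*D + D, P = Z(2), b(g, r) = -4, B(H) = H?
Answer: -98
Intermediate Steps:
P = 2
m = 1/6 ≈ 0.16667
E(x, D) = 3*D + 3*x*D**2 (E(x, D) = 3*((D*x)*D + D) = 3*(x*D**2 + D) = 3*(D + x*D**2) = 3*D + 3*x*D**2)
(m*(-7))*E(P, b(2, B(0))) = ((1/6)*(-7))*(3*(-4)*(1 - 4*2)) = -7*(-4)*(1 - 8)/2 = -7*(-4)*(-7)/2 = -7/6*84 = -98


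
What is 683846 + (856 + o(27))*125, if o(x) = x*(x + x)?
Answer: 973096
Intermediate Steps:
o(x) = 2*x² (o(x) = x*(2*x) = 2*x²)
683846 + (856 + o(27))*125 = 683846 + (856 + 2*27²)*125 = 683846 + (856 + 2*729)*125 = 683846 + (856 + 1458)*125 = 683846 + 2314*125 = 683846 + 289250 = 973096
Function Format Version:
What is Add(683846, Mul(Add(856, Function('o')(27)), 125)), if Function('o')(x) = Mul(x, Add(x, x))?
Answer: 973096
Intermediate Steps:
Function('o')(x) = Mul(2, Pow(x, 2)) (Function('o')(x) = Mul(x, Mul(2, x)) = Mul(2, Pow(x, 2)))
Add(683846, Mul(Add(856, Function('o')(27)), 125)) = Add(683846, Mul(Add(856, Mul(2, Pow(27, 2))), 125)) = Add(683846, Mul(Add(856, Mul(2, 729)), 125)) = Add(683846, Mul(Add(856, 1458), 125)) = Add(683846, Mul(2314, 125)) = Add(683846, 289250) = 973096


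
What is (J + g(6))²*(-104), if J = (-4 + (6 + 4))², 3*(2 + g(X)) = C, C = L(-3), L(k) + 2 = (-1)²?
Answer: -1060904/9 ≈ -1.1788e+5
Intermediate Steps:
L(k) = -1 (L(k) = -2 + (-1)² = -2 + 1 = -1)
C = -1
g(X) = -7/3 (g(X) = -2 + (⅓)*(-1) = -2 - ⅓ = -7/3)
J = 36 (J = (-4 + 10)² = 6² = 36)
(J + g(6))²*(-104) = (36 - 7/3)²*(-104) = (101/3)²*(-104) = (10201/9)*(-104) = -1060904/9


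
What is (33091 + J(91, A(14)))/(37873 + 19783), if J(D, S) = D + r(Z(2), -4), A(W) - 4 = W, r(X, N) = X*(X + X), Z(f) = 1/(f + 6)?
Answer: 1061825/1844992 ≈ 0.57552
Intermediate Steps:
Z(f) = 1/(6 + f)
r(X, N) = 2*X**2 (r(X, N) = X*(2*X) = 2*X**2)
A(W) = 4 + W
J(D, S) = 1/32 + D (J(D, S) = D + 2*(1/(6 + 2))**2 = D + 2*(1/8)**2 = D + 2*(1/64) = D + 1/32 = 1/32 + D)
(33091 + J(91, A(14)))/(37873 + 19783) = (33091 + (1/32 + 91))/(37873 + 19783) = (33091 + 2913/32)/57656 = (1061825/32)*(1/57656) = 1061825/1844992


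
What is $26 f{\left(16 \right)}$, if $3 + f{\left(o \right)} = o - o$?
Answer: $-78$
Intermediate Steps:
$f{\left(o \right)} = -3$ ($f{\left(o \right)} = -3 + \left(o - o\right) = -3 + 0 = -3$)
$26 f{\left(16 \right)} = 26 \left(-3\right) = -78$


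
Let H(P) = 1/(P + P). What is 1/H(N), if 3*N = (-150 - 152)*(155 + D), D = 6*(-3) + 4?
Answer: -28388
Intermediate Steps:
D = -14 (D = -18 + 4 = -14)
N = -14194 (N = ((-150 - 152)*(155 - 14))/3 = (-302*141)/3 = (⅓)*(-42582) = -14194)
H(P) = 1/(2*P)
1/H(N) = 1/((½)/(-14194)) = 1/((½)*(-1/14194)) = 1/(-1/28388) = -28388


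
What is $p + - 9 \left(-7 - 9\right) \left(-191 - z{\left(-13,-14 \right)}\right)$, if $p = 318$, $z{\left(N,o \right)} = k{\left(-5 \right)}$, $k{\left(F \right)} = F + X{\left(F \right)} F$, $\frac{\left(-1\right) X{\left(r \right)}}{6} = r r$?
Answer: $-134466$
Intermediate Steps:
$X{\left(r \right)} = - 6 r^{2}$ ($X{\left(r \right)} = - 6 r r = - 6 r^{2}$)
$k{\left(F \right)} = F - 6 F^{3}$ ($k{\left(F \right)} = F + - 6 F^{2} F = F - 6 F^{3}$)
$z{\left(N,o \right)} = 745$ ($z{\left(N,o \right)} = -5 - 6 \left(-5\right)^{3} = -5 - -750 = -5 + 750 = 745$)
$p + - 9 \left(-7 - 9\right) \left(-191 - z{\left(-13,-14 \right)}\right) = 318 + - 9 \left(-7 - 9\right) \left(-191 - 745\right) = 318 + \left(-9\right) \left(-16\right) \left(-191 - 745\right) = 318 + 144 \left(-936\right) = 318 - 134784 = -134466$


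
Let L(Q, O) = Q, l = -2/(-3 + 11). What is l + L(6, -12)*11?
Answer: 263/4 ≈ 65.750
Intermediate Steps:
l = -¼ (l = -2/8 = -2*⅛ = -¼ ≈ -0.25000)
l + L(6, -12)*11 = -¼ + 6*11 = -¼ + 66 = 263/4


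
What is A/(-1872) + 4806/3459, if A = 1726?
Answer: 504433/1079208 ≈ 0.46741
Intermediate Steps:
A/(-1872) + 4806/3459 = 1726/(-1872) + 4806/3459 = 1726*(-1/1872) + 4806*(1/3459) = -863/936 + 1602/1153 = 504433/1079208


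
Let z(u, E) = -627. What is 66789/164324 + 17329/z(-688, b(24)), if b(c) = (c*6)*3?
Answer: -2805693893/103031148 ≈ -27.232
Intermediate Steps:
b(c) = 18*c (b(c) = (6*c)*3 = 18*c)
66789/164324 + 17329/z(-688, b(24)) = 66789/164324 + 17329/(-627) = 66789*(1/164324) + 17329*(-1/627) = 66789/164324 - 17329/627 = -2805693893/103031148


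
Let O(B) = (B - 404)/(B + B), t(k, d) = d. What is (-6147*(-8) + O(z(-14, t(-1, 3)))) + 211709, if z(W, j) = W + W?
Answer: 1826249/7 ≈ 2.6089e+5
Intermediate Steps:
z(W, j) = 2*W
O(B) = (-404 + B)/(2*B) (O(B) = (-404 + B)/((2*B)) = (-404 + B)*(1/(2*B)) = (-404 + B)/(2*B))
(-6147*(-8) + O(z(-14, t(-1, 3)))) + 211709 = (-6147*(-8) + (-404 + 2*(-14))/(2*((2*(-14))))) + 211709 = (49176 + (1/2)*(-404 - 28)/(-28)) + 211709 = (49176 + (1/2)*(-1/28)*(-432)) + 211709 = (49176 + 54/7) + 211709 = 344286/7 + 211709 = 1826249/7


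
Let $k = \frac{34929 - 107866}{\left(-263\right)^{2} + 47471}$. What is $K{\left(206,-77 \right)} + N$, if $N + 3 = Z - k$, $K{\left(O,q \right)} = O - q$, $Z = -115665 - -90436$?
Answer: $- \frac{2909978423}{116640} \approx -24948.0$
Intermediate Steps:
$Z = -25229$ ($Z = -115665 + 90436 = -25229$)
$k = - \frac{72937}{116640}$ ($k = - \frac{72937}{69169 + 47471} = - \frac{72937}{116640} \approx -0.62532$)
$N = - \frac{2942987543}{116640}$ ($N = -3 - \frac{2942637623}{116640} = - \frac{2942987543}{116640} \approx -25231.0$)
$K{\left(206,-77 \right)} + N = \left(206 - -77\right) - \frac{2942987543}{116640} = \left(206 + 77\right) - \frac{2942987543}{116640} = 283 - \frac{2942987543}{116640} = - \frac{2909978423}{116640}$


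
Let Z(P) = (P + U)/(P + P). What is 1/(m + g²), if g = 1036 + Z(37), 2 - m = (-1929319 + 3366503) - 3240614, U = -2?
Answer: 5476/15758330233 ≈ 3.4750e-7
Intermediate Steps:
Z(P) = (-2 + P)/(2*P) (Z(P) = (P - 2)/(P + P) = (-2 + P)/((2*P)) = (-2 + P)*(1/(2*P)) = (-2 + P)/(2*P))
m = 1803432 (m = 2 - ((-1929319 + 3366503) - 3240614) = 2 - (1437184 - 3240614) = 2 - 1*(-1803430) = 2 + 1803430 = 1803432)
g = 76699/74 (g = 1036 + (½)*(-2 + 37)/37 = 1036 + (½)*(1/37)*35 = 1036 + 35/74 = 76699/74 ≈ 1036.5)
1/(m + g²) = 1/(1803432 + (76699/74)²) = 1/(1803432 + 5882736601/5476) = 1/(15758330233/5476) = 5476/15758330233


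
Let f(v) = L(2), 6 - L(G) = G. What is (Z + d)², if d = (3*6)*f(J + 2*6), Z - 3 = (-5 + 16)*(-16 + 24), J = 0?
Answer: 26569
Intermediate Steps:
L(G) = 6 - G
f(v) = 4 (f(v) = 6 - 1*2 = 6 - 2 = 4)
Z = 91 (Z = 3 + (-5 + 16)*(-16 + 24) = 3 + 11*8 = 3 + 88 = 91)
d = 72 (d = (3*6)*4 = 18*4 = 72)
(Z + d)² = (91 + 72)² = 163² = 26569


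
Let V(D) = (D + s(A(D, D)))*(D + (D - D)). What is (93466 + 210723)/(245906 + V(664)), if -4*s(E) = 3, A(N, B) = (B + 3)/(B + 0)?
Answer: 304189/686304 ≈ 0.44323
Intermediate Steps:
A(N, B) = (3 + B)/B
s(E) = -3/4 (s(E) = -1/4*3 = -3/4)
V(D) = D*(-3/4 + D) (V(D) = (D - 3/4)*(D + (D - D)) = (-3/4 + D)*(D + 0) = (-3/4 + D)*D = D*(-3/4 + D))
(93466 + 210723)/(245906 + V(664)) = (93466 + 210723)/(245906 + (1/4)*664*(-3 + 4*664)) = 304189/(245906 + (1/4)*664*(-3 + 2656)) = 304189/(245906 + (1/4)*664*2653) = 304189/(245906 + 440398) = 304189/686304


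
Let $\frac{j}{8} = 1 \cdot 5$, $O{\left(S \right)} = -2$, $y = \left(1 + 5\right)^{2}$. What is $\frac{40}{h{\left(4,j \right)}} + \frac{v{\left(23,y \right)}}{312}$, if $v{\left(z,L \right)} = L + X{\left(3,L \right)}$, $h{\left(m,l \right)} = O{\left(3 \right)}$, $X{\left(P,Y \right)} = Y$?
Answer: $- \frac{257}{13} \approx -19.769$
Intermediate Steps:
$y = 36$ ($y = 6^{2} = 36$)
$j = 40$ ($j = 8 \cdot 1 \cdot 5 = 8 \cdot 5 = 40$)
$h{\left(m,l \right)} = -2$
$v{\left(z,L \right)} = 2 L$ ($v{\left(z,L \right)} = L + L = 2 L$)
$\frac{40}{h{\left(4,j \right)}} + \frac{v{\left(23,y \right)}}{312} = \frac{40}{-2} + \frac{2 \cdot 36}{312} = 40 \left(- \frac{1}{2}\right) + 72 \cdot \frac{1}{312} = -20 + \frac{3}{13} = - \frac{257}{13}$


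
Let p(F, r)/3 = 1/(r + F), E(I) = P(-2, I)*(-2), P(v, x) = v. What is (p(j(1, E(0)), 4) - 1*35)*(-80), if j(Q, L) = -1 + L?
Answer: 19360/7 ≈ 2765.7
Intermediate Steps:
E(I) = 4 (E(I) = -2*(-2) = 4)
p(F, r) = 3/(F + r) (p(F, r) = 3/(r + F) = 3/(F + r))
(p(j(1, E(0)), 4) - 1*35)*(-80) = (3/((-1 + 4) + 4) - 1*35)*(-80) = (3/(3 + 4) - 35)*(-80) = (3/7 - 35)*(-80) = -242/7*(-80) = 19360/7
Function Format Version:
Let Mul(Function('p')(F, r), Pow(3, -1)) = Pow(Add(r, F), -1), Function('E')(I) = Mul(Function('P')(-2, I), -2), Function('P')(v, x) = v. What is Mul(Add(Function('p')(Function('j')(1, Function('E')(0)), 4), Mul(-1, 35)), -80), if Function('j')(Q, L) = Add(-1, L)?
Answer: Rational(19360, 7) ≈ 2765.7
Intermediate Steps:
Function('E')(I) = 4 (Function('E')(I) = Mul(-2, -2) = 4)
Function('p')(F, r) = Mul(3, Pow(Add(F, r), -1)) (Function('p')(F, r) = Mul(3, Pow(Add(r, F), -1)) = Mul(3, Pow(Add(F, r), -1)))
Mul(Add(Function('p')(Function('j')(1, Function('E')(0)), 4), Mul(-1, 35)), -80) = Mul(Add(Mul(3, Pow(Add(Add(-1, 4), 4), -1)), Mul(-1, 35)), -80) = Mul(Add(Mul(3, Pow(Add(3, 4), -1)), -35), -80) = Mul(Add(Mul(3, Pow(7, -1)), -35), -80) = Mul(Add(Mul(3, Rational(1, 7)), -35), -80) = Mul(Add(Rational(3, 7), -35), -80) = Mul(Rational(-242, 7), -80) = Rational(19360, 7)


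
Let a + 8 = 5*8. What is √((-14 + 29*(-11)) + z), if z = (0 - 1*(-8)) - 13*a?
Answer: I*√741 ≈ 27.221*I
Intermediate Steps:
a = 32 (a = -8 + 5*8 = -8 + 40 = 32)
z = -408 (z = (0 - 1*(-8)) - 13*32 = (0 + 8) - 416 = 8 - 416 = -408)
√((-14 + 29*(-11)) + z) = √((-14 + 29*(-11)) - 408) = √((-14 - 319) - 408) = √(-333 - 408) = √(-741) = I*√741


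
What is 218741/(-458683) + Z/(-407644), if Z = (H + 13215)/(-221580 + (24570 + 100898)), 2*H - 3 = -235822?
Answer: -17140413368532383/35941922967102848 ≈ -0.47689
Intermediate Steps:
H = -235819/2 (H = 3/2 + (½)*(-235822) = 3/2 - 117911 = -235819/2 ≈ -1.1791e+5)
Z = 209389/192224 (Z = (-235819/2 + 13215)/(-221580 + (24570 + 100898)) = -209389/(2*(-221580 + 125468)) = -209389/2/(-96112) = -209389/2*(-1/96112) = 209389/192224 ≈ 1.0893)
218741/(-458683) + Z/(-407644) = 218741/(-458683) + (209389/192224)/(-407644) = 218741*(-1/458683) + (209389/192224)*(-1/407644) = -218741/458683 - 209389/78358960256 = -17140413368532383/35941922967102848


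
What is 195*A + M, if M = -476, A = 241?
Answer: 46519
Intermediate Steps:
195*A + M = 195*241 - 476 = 46995 - 476 = 46519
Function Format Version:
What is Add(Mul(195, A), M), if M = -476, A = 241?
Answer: 46519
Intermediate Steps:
Add(Mul(195, A), M) = Add(Mul(195, 241), -476) = Add(46995, -476) = 46519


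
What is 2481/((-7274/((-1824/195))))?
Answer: 754224/236405 ≈ 3.1904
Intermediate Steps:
2481/((-7274/((-1824/195)))) = 2481/((-7274/((-12*152/195)))) = 2481/((-7274/(-608/65))) = 2481/((-7274*(-65/608))) = 2481/(236405/304) = 2481*(304/236405) = 754224/236405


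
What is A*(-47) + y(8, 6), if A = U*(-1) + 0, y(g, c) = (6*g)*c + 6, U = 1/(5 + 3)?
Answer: 2399/8 ≈ 299.88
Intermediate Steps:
U = 1/8 ≈ 0.12500
y(g, c) = 6 + 6*c*g (y(g, c) = 6*c*g + 6 = 6 + 6*c*g)
A = -1/8 (A = (1/8)*(-1) + 0 = -1/8 + 0 = -1/8 ≈ -0.12500)
A*(-47) + y(8, 6) = -1/8*(-47) + (6 + 6*6*8) = 47/8 + (6 + 288) = 47/8 + 294 = 2399/8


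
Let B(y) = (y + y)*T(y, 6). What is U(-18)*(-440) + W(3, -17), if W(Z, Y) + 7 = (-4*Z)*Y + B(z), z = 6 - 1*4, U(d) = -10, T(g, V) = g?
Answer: 4605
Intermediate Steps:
z = 2 (z = 6 - 4 = 2)
B(y) = 2*y² (B(y) = (y + y)*y = (2*y)*y = 2*y²)
W(Z, Y) = 1 - 4*Y*Z (W(Z, Y) = -7 + ((-4*Z)*Y + 2*2²) = -7 + (-4*Y*Z + 2*4) = -7 + (-4*Y*Z + 8) = -7 + (8 - 4*Y*Z) = 1 - 4*Y*Z)
U(-18)*(-440) + W(3, -17) = -10*(-440) + (1 - 4*(-17)*3) = 4400 + (1 + 204) = 4400 + 205 = 4605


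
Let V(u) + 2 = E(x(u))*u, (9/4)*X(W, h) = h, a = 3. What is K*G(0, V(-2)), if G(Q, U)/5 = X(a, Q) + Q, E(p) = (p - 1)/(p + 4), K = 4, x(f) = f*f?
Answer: 0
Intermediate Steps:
x(f) = f²
X(W, h) = 4*h/9
E(p) = (-1 + p)/(4 + p)
V(u) = -2 + u*(-1 + u²)/(4 + u²) (V(u) = -2 + ((-1 + u²)/(4 + u²))*u = -2 + u*(-1 + u²)/(4 + u²))
G(Q, U) = 65*Q/9 (G(Q, U) = 5*(4*Q/9 + Q) = 5*(13*Q/9) = 65*Q/9)
K*G(0, V(-2)) = 4*((65/9)*0) = 4*0 = 0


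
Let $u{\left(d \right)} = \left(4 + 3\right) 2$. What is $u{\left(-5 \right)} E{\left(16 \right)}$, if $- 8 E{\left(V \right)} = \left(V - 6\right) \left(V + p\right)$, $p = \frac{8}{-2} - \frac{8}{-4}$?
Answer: $-245$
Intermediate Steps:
$u{\left(d \right)} = 14$ ($u{\left(d \right)} = 7 \cdot 2 = 14$)
$p = -2$ ($p = 8 \left(- \frac{1}{2}\right) - -2 = -4 + 2 = -2$)
$E{\left(V \right)} = - \frac{\left(-6 + V\right) \left(-2 + V\right)}{8}$ ($E{\left(V \right)} = - \frac{\left(V - 6\right) \left(V - 2\right)}{8} = - \frac{\left(-6 + V\right) \left(-2 + V\right)}{8}$)
$u{\left(-5 \right)} E{\left(16 \right)} = 14 \left(- \frac{3}{2} + 16 - \frac{16^{2}}{8}\right) = 14 \left(- \frac{3}{2} + 16 - 32\right) = 14 \left(- \frac{35}{2}\right) = -245$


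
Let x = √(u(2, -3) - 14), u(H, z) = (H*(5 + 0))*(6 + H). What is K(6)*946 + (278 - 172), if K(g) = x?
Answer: 106 + 946*√66 ≈ 7791.3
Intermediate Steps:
u(H, z) = 5*H*(6 + H) (u(H, z) = (H*5)*(6 + H) = (5*H)*(6 + H) = 5*H*(6 + H))
x = √66 (x = √(5*2*(6 + 2) - 14) = √(5*2*8 - 14) = √(80 - 14) = √66 ≈ 8.1240)
K(g) = √66
K(6)*946 + (278 - 172) = √66*946 + (278 - 172) = 946*√66 + 106 = 106 + 946*√66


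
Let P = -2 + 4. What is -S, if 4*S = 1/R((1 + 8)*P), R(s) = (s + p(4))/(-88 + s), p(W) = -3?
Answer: 7/6 ≈ 1.1667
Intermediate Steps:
P = 2
R(s) = (-3 + s)/(-88 + s) (R(s) = (s - 3)/(-88 + s) = (-3 + s)/(-88 + s))
S = -7/6 (S = 1/(4*(((-3 + (1 + 8)*2)/(-88 + (1 + 8)*2)))) = 1/(4*(((-3 + 9*2)/(-88 + 9*2)))) = 1/(4*(((-3 + 18)/(-88 + 18)))) = 1/(4*((15/(-70)))) = 1/(4*((-1/70*15))) = 1/(4*(-3/14)) = (¼)*(-14/3) = -7/6 ≈ -1.1667)
-S = -1*(-7/6) = 7/6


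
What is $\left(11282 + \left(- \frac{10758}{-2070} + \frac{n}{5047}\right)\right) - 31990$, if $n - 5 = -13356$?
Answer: $- \frac{36052637044}{1741215} \approx -20705.0$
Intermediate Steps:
$n = -13351$ ($n = 5 - 13356 = -13351$)
$\left(11282 + \left(- \frac{10758}{-2070} + \frac{n}{5047}\right)\right) - 31990 = \left(11282 - \left(- \frac{1793}{345} + \frac{13351}{5047}\right)\right) - 31990 = \left(11282 - - \frac{4443176}{1741215}\right) - 31990 = \left(11282 + \left(\frac{1793}{345} - \frac{13351}{5047}\right)\right) - 31990 = \left(11282 + \frac{4443176}{1741215}\right) - 31990 = \frac{19648830806}{1741215} - 31990 = - \frac{36052637044}{1741215}$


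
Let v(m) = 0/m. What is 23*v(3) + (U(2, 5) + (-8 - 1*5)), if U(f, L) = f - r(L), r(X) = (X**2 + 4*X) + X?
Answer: -61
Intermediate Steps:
r(X) = X**2 + 5*X
U(f, L) = f - L*(5 + L)
v(m) = 0
23*v(3) + (U(2, 5) + (-8 - 1*5)) = 23*0 + ((2 - 1*5*(5 + 5)) + (-8 - 1*5)) = 0 + ((2 - 1*5*10) + (-8 - 5)) = 0 + ((2 - 50) - 13) = 0 + (-48 - 13) = 0 - 61 = -61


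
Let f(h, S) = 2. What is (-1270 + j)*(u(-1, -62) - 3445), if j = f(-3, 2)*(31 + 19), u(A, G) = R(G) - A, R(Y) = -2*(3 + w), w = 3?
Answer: 4043520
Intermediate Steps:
R(Y) = -12 (R(Y) = -2*(3 + 3) = -2*6 = -12)
u(A, G) = -12 - A
j = 100 (j = 2*(31 + 19) = 2*50 = 100)
(-1270 + j)*(u(-1, -62) - 3445) = (-1270 + 100)*((-12 - 1*(-1)) - 3445) = -1170*((-12 + 1) - 3445) = -1170*(-11 - 3445) = -1170*(-3456) = 4043520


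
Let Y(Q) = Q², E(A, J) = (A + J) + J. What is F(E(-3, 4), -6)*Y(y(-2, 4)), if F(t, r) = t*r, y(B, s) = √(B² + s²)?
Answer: -600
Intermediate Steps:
E(A, J) = A + 2*J
F(t, r) = r*t
F(E(-3, 4), -6)*Y(y(-2, 4)) = (-6*(-3 + 2*4))*(√((-2)² + 4²))² = (-6*(-3 + 8))*(√(4 + 16))² = (-6*5)*(√20)² = -30*(2*√5)² = -30*20 = -600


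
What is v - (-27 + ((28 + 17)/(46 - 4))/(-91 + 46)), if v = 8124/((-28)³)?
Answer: 438827/16464 ≈ 26.654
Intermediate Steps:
v = -2031/5488 (v = 8124/(-21952) = 8124*(-1/21952) = -2031/5488 ≈ -0.37008)
v - (-27 + ((28 + 17)/(46 - 4))/(-91 + 46)) = -2031/5488 - (-27 + ((28 + 17)/(46 - 4))/(-91 + 46)) = -2031/5488 - (-27 + (45/42)/(-45)) = -2031/5488 - (-27 + (45*(1/42))*(-1/45)) = -2031/5488 - (-27 + (15/14)*(-1/45)) = -2031/5488 - (-27 - 1/42) = -2031/5488 - 1*(-1135/42) = -2031/5488 + 1135/42 = 438827/16464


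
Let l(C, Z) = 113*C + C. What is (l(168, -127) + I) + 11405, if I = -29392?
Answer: 1165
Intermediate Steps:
l(C, Z) = 114*C
(l(168, -127) + I) + 11405 = (114*168 - 29392) + 11405 = (19152 - 29392) + 11405 = -10240 + 11405 = 1165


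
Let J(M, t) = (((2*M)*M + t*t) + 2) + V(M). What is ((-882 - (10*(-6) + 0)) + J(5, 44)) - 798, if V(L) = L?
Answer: 373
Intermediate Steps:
J(M, t) = 2 + M + t² + 2*M² (J(M, t) = (((2*M)*M + t*t) + 2) + M = ((2*M² + t²) + 2) + M = ((t² + 2*M²) + 2) + M = (2 + t² + 2*M²) + M = 2 + M + t² + 2*M²)
((-882 - (10*(-6) + 0)) + J(5, 44)) - 798 = ((-882 - (10*(-6) + 0)) + (2 + 5 + 44² + 2*5²)) - 798 = ((-882 - (-60 + 0)) + (2 + 5 + 1936 + 2*25)) - 798 = ((-882 - 1*(-60)) + (2 + 5 + 1936 + 50)) - 798 = ((-882 + 60) + 1993) - 798 = (-822 + 1993) - 798 = 1171 - 798 = 373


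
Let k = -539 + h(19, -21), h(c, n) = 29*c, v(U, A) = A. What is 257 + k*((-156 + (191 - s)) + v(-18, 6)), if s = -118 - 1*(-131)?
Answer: 593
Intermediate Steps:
s = 13 (s = -118 + 131 = 13)
k = 12 (k = -539 + 29*19 = -539 + 551 = 12)
257 + k*((-156 + (191 - s)) + v(-18, 6)) = 257 + 12*((-156 + (191 - 1*13)) + 6) = 257 + 12*((-156 + (191 - 13)) + 6) = 257 + 12*((-156 + 178) + 6) = 257 + 12*(22 + 6) = 257 + 12*28 = 257 + 336 = 593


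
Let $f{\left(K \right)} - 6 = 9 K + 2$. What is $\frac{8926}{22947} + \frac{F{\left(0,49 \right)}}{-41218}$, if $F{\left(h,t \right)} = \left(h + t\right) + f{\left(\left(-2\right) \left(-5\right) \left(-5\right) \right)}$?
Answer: $\frac{376930039}{945829446} \approx 0.39852$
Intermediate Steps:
$f{\left(K \right)} = 8 + 9 K$ ($f{\left(K \right)} = 6 + \left(9 K + 2\right) = 6 + \left(2 + 9 K\right) = 8 + 9 K$)
$F{\left(h,t \right)} = -442 + h + t$ ($F{\left(h,t \right)} = \left(h + t\right) + \left(8 + 9 \left(-2\right) \left(-5\right) \left(-5\right)\right) = \left(h + t\right) + \left(8 + 9 \cdot 10 \left(-5\right)\right) = \left(h + t\right) + \left(8 + 9 \left(-50\right)\right) = \left(h + t\right) + \left(8 - 450\right) = \left(h + t\right) - 442 = -442 + h + t$)
$\frac{8926}{22947} + \frac{F{\left(0,49 \right)}}{-41218} = \frac{8926}{22947} + \frac{-442 + 0 + 49}{-41218} = 8926 \cdot \frac{1}{22947} - - \frac{393}{41218} = \frac{8926}{22947} + \frac{393}{41218} = \frac{376930039}{945829446}$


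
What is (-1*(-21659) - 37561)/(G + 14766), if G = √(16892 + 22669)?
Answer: -78269644/72665065 + 15902*√39561/217995195 ≈ -1.0626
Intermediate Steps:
G = √39561 ≈ 198.90
(-1*(-21659) - 37561)/(G + 14766) = (-1*(-21659) - 37561)/(√39561 + 14766) = (21659 - 37561)/(14766 + √39561) = -15902/(14766 + √39561)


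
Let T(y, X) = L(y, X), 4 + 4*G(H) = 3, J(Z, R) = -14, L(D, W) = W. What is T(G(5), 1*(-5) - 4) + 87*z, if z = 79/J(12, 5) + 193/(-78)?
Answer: -65083/91 ≈ -715.20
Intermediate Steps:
G(H) = -¼ (G(H) = -1 + (¼)*3 = -1 + ¾ = -¼)
T(y, X) = X
z = -2216/273 (z = 79/(-14) + 193/(-78) = 79*(-1/14) + 193*(-1/78) = -79/14 - 193/78 = -2216/273 ≈ -8.1172)
T(G(5), 1*(-5) - 4) + 87*z = (1*(-5) - 4) + 87*(-2216/273) = (-5 - 4) - 64264/91 = -9 - 64264/91 = -65083/91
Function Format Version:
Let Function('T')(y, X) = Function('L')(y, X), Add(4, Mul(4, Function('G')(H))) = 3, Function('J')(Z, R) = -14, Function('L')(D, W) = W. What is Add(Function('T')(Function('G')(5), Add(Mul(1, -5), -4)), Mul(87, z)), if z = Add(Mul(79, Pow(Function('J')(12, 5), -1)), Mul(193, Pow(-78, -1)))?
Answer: Rational(-65083, 91) ≈ -715.20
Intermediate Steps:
Function('G')(H) = Rational(-1, 4) (Function('G')(H) = Add(-1, Mul(Rational(1, 4), 3)) = Add(-1, Rational(3, 4)) = Rational(-1, 4))
Function('T')(y, X) = X
z = Rational(-2216, 273) (z = Add(Mul(79, Pow(-14, -1)), Mul(193, Pow(-78, -1))) = Add(Mul(79, Rational(-1, 14)), Mul(193, Rational(-1, 78))) = Add(Rational(-79, 14), Rational(-193, 78)) = Rational(-2216, 273) ≈ -8.1172)
Add(Function('T')(Function('G')(5), Add(Mul(1, -5), -4)), Mul(87, z)) = Add(Add(Mul(1, -5), -4), Mul(87, Rational(-2216, 273))) = Add(Add(-5, -4), Rational(-64264, 91)) = Add(-9, Rational(-64264, 91)) = Rational(-65083, 91)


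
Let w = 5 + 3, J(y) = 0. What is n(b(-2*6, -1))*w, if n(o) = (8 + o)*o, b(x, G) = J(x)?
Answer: 0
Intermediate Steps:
b(x, G) = 0
w = 8
n(o) = o*(8 + o)
n(b(-2*6, -1))*w = (0*(8 + 0))*8 = (0*8)*8 = 0*8 = 0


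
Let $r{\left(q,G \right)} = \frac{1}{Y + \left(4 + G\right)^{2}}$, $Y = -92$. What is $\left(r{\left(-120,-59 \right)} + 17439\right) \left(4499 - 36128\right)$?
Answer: $- \frac{1617778689852}{2933} \approx -5.5158 \cdot 10^{8}$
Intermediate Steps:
$r{\left(q,G \right)} = \frac{1}{-92 + \left(4 + G\right)^{2}}$
$\left(r{\left(-120,-59 \right)} + 17439\right) \left(4499 - 36128\right) = \left(\frac{1}{-92 + \left(4 - 59\right)^{2}} + 17439\right) \left(4499 - 36128\right) = \left(\frac{1}{-92 + \left(-55\right)^{2}} + 17439\right) \left(-31629\right) = \left(\frac{1}{-92 + 3025} + 17439\right) \left(-31629\right) = \left(\frac{1}{2933} + 17439\right) \left(-31629\right) = \frac{51148588}{2933} \left(-31629\right) = - \frac{1617778689852}{2933}$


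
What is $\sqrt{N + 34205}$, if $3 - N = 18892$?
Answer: $2 \sqrt{3829} \approx 123.76$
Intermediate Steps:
$N = -18889$ ($N = 3 - 18892 = -18889$)
$\sqrt{N + 34205} = \sqrt{-18889 + 34205} = \sqrt{15316} = 2 \sqrt{3829}$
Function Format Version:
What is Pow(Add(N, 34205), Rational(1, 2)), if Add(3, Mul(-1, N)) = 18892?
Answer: Mul(2, Pow(3829, Rational(1, 2))) ≈ 123.76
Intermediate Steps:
N = -18889 (N = Add(3, Mul(-1, 18892)) = Add(3, -18892) = -18889)
Pow(Add(N, 34205), Rational(1, 2)) = Pow(Add(-18889, 34205), Rational(1, 2)) = Pow(15316, Rational(1, 2)) = Mul(2, Pow(3829, Rational(1, 2)))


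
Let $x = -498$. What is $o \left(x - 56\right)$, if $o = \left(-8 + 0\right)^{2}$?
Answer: $-35456$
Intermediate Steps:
$o = 64$ ($o = \left(-8\right)^{2} = 64$)
$o \left(x - 56\right) = 64 \left(-498 - 56\right) = 64 \left(-554\right) = -35456$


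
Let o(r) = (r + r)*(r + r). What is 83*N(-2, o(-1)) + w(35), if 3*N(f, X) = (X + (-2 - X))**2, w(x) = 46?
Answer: 470/3 ≈ 156.67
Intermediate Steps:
o(r) = 4*r**2 (o(r) = (2*r)*(2*r) = 4*r**2)
N(f, X) = 4/3 (N(f, X) = (X + (-2 - X))**2/3 = (1/3)*(-2)**2 = (1/3)*4 = 4/3)
83*N(-2, o(-1)) + w(35) = 83*(4/3) + 46 = 332/3 + 46 = 470/3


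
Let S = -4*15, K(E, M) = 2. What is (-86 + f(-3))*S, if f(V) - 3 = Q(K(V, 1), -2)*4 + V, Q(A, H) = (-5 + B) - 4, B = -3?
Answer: 8040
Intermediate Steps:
Q(A, H) = -12 (Q(A, H) = (-5 - 3) - 4 = -8 - 4 = -12)
S = -60
f(V) = -45 + V (f(V) = 3 + (-12*4 + V) = 3 + (-48 + V) = -45 + V)
(-86 + f(-3))*S = (-86 + (-45 - 3))*(-60) = (-86 - 48)*(-60) = -134*(-60) = 8040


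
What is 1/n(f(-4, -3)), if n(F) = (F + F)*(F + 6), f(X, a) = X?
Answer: -1/16 ≈ -0.062500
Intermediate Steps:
n(F) = 2*F*(6 + F) (n(F) = (2*F)*(6 + F) = 2*F*(6 + F))
1/n(f(-4, -3)) = 1/(2*(-4)*(6 - 4)) = 1/(2*(-4)*2) = 1/(-16) = -1/16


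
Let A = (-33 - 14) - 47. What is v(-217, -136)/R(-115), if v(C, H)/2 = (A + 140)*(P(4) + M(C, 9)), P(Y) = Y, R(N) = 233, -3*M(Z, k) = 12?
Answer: 0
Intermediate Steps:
M(Z, k) = -4 (M(Z, k) = -⅓*12 = -4)
A = -94 (A = -47 - 47 = -94)
v(C, H) = 0 (v(C, H) = 2*((-94 + 140)*(4 - 4)) = 2*(46*0) = 2*0 = 0)
v(-217, -136)/R(-115) = 0/233 = 0*(1/233) = 0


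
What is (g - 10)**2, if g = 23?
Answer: 169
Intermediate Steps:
(g - 10)**2 = (23 - 10)**2 = 13**2 = 169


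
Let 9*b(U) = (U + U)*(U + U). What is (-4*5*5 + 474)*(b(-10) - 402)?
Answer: -1203532/9 ≈ -1.3373e+5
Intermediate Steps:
b(U) = 4*U²/9 (b(U) = ((U + U)*(U + U))/9 = ((2*U)*(2*U))/9 = (4*U²)/9 = 4*U²/9)
(-4*5*5 + 474)*(b(-10) - 402) = (-4*5*5 + 474)*((4/9)*(-10)² - 402) = (-20*5 + 474)*((4/9)*100 - 402) = (-100 + 474)*(400/9 - 402) = 374*(-3218/9) = -1203532/9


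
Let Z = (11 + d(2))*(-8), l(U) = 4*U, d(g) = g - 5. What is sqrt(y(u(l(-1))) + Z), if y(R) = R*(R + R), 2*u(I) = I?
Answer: 2*I*sqrt(14) ≈ 7.4833*I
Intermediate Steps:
d(g) = -5 + g
u(I) = I/2
y(R) = 2*R**2 (y(R) = R*(2*R) = 2*R**2)
Z = -64 (Z = (11 + (-5 + 2))*(-8) = (11 - 3)*(-8) = 8*(-8) = -64)
sqrt(y(u(l(-1))) + Z) = sqrt(2*((4*(-1))/2)**2 - 64) = sqrt(2*((1/2)*(-4))**2 - 64) = sqrt(2*(-2)**2 - 64) = sqrt(2*4 - 64) = sqrt(8 - 64) = sqrt(-56) = 2*I*sqrt(14)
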